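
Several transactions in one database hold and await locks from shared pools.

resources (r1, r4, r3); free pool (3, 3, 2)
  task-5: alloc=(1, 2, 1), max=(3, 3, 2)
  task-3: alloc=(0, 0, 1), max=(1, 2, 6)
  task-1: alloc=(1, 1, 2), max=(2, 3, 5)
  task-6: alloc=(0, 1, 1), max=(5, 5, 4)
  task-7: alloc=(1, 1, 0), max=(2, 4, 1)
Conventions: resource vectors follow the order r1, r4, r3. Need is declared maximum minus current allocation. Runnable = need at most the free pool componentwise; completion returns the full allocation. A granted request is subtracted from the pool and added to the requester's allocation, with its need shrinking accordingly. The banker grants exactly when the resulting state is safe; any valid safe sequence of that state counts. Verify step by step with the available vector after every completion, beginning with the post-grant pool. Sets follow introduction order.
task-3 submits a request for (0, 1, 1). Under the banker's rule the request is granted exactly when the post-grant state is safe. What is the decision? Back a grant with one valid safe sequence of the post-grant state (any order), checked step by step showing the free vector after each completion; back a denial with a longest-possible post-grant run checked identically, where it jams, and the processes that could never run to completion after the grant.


DENY: after the grant no complete ordering would exist.
Key observation: the pool after task-5, task-7 is (5, 5, 2); every surviving request exceeds it in r3, so progress ends there.
On the post-grant state, task-5, task-7 is a maximal run — nothing extends it. Check, step by step:
  pool = (3, 2, 1)
  task-5 needs (2, 1, 1) <= (3, 2, 1) -> finishes; pool += (1, 2, 1) = (4, 4, 2)
  task-7 needs (1, 3, 1) <= (4, 4, 2) -> finishes; pool += (1, 1, 0) = (5, 5, 2)
  task-3 cannot run: need (1, 1, 4) vs free (5, 5, 2) (insufficient r3)
  task-1 cannot run: need (1, 2, 3) vs free (5, 5, 2) (insufficient r3)
  task-6 cannot run: need (5, 4, 3) vs free (5, 5, 2) (insufficient r3)
Post-grant, the permanently blocked set is task-3, task-1 and task-6.


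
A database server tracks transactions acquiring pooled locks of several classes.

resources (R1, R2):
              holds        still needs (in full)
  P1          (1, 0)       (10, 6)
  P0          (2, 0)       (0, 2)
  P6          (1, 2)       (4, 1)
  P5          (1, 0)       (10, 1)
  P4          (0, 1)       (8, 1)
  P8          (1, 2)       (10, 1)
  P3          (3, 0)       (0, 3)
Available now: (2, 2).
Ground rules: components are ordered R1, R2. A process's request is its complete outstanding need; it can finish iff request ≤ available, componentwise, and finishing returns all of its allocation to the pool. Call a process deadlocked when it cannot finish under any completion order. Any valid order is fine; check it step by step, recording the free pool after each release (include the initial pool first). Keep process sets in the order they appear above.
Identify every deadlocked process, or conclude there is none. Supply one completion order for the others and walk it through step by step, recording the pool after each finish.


Deadlocked: P1, P5 and P8.
Key observation: no order helps: past P0, P6, P3, P4, the free pool tops out at (8, 5), below what each blocked process needs in R1.
One completion order for the rest: P0, P6, P3, P4. Walking it through:
  pool = (2, 2)
  run P0 (needs (0, 2), free (2, 2)); after release of (2, 0) the pool is (4, 2)
  run P6 (needs (4, 1), free (4, 2)); after release of (1, 2) the pool is (5, 4)
  run P3 (needs (0, 3), free (5, 4)); after release of (3, 0) the pool is (8, 4)
  run P4 (needs (8, 1), free (8, 4)); after release of (0, 1) the pool is (8, 5)
None of the blocked processes ever fits:
  P1 cannot run: need (10, 6) vs free (8, 5) (insufficient R1 and R2)
  P5 cannot run: need (10, 1) vs free (8, 5) (insufficient R1)
  P8 cannot run: need (10, 1) vs free (8, 5) (insufficient R1)


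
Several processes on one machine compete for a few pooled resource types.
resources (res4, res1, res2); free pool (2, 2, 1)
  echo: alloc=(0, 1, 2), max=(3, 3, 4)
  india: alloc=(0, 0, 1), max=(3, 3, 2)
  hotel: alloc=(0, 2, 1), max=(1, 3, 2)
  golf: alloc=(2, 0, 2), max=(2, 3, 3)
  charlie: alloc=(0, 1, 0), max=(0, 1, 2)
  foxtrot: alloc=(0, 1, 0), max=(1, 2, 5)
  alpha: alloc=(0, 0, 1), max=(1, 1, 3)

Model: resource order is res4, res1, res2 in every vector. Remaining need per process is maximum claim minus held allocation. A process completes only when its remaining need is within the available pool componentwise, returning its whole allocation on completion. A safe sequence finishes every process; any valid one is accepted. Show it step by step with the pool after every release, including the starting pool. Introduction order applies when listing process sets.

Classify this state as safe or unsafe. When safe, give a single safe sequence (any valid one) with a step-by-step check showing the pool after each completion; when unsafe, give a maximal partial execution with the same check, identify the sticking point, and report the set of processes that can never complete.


SAFE, for example via the order hotel, charlie, golf, echo, alpha, india, foxtrot.
Key observation: hotel is the earliest step where a requested resource binds exactly: need (1, 1, 1), pool (2, 2, 1) at its turn.
Walking it through:
  pool = (2, 2, 1)
  hotel needs (1, 1, 1) <= (2, 2, 1) -> finishes; pool += (0, 2, 1) = (2, 4, 2)
  charlie needs (0, 0, 2) <= (2, 4, 2) -> finishes; pool += (0, 1, 0) = (2, 5, 2)
  golf needs (0, 3, 1) <= (2, 5, 2) -> finishes; pool += (2, 0, 2) = (4, 5, 4)
  echo needs (3, 2, 2) <= (4, 5, 4) -> finishes; pool += (0, 1, 2) = (4, 6, 6)
  alpha needs (1, 1, 2) <= (4, 6, 6) -> finishes; pool += (0, 0, 1) = (4, 6, 7)
  india needs (3, 3, 1) <= (4, 6, 7) -> finishes; pool += (0, 0, 1) = (4, 6, 8)
  foxtrot needs (1, 1, 5) <= (4, 6, 8) -> finishes; pool += (0, 1, 0) = (4, 7, 8)


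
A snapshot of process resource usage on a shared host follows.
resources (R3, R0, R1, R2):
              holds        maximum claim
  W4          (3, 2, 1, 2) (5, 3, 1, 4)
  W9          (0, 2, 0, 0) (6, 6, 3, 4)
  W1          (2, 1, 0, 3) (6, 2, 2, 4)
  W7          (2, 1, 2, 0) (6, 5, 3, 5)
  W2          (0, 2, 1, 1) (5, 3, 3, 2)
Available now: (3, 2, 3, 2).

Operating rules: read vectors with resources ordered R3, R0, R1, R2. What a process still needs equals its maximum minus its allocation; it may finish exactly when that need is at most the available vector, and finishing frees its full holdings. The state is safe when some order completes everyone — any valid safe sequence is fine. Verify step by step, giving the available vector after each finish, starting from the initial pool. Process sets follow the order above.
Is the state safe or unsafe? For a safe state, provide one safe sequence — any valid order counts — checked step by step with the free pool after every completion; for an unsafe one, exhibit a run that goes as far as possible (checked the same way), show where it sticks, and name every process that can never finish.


SAFE — a valid safe sequence is W4, W1, W9, W2, W7.
Key observation: at W4 the run first touches a limit — (2, 1, 0, 2) against (3, 2, 3, 2), exact on a resource it actually requests.
Walking it through:
  pool = (3, 2, 3, 2)
  run W4 (needs (2, 1, 0, 2), free (3, 2, 3, 2)); after release of (3, 2, 1, 2) the pool is (6, 4, 4, 4)
  run W1 (needs (4, 1, 2, 1), free (6, 4, 4, 4)); after release of (2, 1, 0, 3) the pool is (8, 5, 4, 7)
  run W9 (needs (6, 4, 3, 4), free (8, 5, 4, 7)); after release of (0, 2, 0, 0) the pool is (8, 7, 4, 7)
  run W2 (needs (5, 1, 2, 1), free (8, 7, 4, 7)); after release of (0, 2, 1, 1) the pool is (8, 9, 5, 8)
  run W7 (needs (4, 4, 1, 5), free (8, 9, 5, 8)); after release of (2, 1, 2, 0) the pool is (10, 10, 7, 8)


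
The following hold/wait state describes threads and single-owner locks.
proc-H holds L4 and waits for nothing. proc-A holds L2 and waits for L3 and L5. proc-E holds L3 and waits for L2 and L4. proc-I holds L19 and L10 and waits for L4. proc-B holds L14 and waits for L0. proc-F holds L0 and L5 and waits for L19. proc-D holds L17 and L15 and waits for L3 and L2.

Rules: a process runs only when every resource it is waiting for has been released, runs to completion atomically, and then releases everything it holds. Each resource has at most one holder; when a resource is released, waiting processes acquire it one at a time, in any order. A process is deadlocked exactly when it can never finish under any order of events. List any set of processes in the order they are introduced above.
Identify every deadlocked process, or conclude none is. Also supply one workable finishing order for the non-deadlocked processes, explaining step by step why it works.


Deadlocked set: proc-A, proc-E and proc-D.
Key observation: the wait chain closes on itself along proc-A -> proc-E -> proc-A; proc-D waits into the deadlock from upstream.
One completion order for the rest: proc-H, proc-I, proc-F, proc-B.
Verifying each step:
  run proc-H (it waits on nothing); releases L4
  run proc-I (all its waits — L4 — are resolved); releases L19 and L10
  run proc-F (all its waits — L19 — are resolved); releases L0 and L5
  run proc-B (all its waits — L0 — are resolved); releases L14


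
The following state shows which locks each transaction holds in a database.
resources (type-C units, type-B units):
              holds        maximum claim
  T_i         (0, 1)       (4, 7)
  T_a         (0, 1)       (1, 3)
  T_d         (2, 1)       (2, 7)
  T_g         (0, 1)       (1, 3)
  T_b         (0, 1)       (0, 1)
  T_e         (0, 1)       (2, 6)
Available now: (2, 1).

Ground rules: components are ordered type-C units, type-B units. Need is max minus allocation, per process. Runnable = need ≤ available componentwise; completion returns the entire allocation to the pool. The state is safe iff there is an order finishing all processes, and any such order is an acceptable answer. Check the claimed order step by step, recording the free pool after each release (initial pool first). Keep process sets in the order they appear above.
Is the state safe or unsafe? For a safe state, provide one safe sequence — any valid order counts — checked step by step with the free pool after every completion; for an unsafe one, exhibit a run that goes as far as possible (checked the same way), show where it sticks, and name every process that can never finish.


UNSAFE.
Key observation: the pool after T_b, T_a, T_g is (2, 4); every surviving request exceeds it in type-B units, so progress ends there.
Going as far as possible: T_b, T_a, T_g; after that, nothing fits. Step-by-step check:
  pool = (2, 1)
  T_b needs (0, 0) <= (2, 1) -> finishes; pool += (0, 1) = (2, 2)
  T_a needs (1, 2) <= (2, 2) -> finishes; pool += (0, 1) = (2, 3)
  T_g needs (1, 2) <= (2, 3) -> finishes; pool += (0, 1) = (2, 4)
  blocked: T_i wants (4, 6), pool (2, 4) — not enough type-C units and type-B units
  blocked: T_d wants (0, 6), pool (2, 4) — not enough type-B units
  blocked: T_e wants (2, 5), pool (2, 4) — not enough type-B units
Processes that can never finish: T_i, T_d and T_e.


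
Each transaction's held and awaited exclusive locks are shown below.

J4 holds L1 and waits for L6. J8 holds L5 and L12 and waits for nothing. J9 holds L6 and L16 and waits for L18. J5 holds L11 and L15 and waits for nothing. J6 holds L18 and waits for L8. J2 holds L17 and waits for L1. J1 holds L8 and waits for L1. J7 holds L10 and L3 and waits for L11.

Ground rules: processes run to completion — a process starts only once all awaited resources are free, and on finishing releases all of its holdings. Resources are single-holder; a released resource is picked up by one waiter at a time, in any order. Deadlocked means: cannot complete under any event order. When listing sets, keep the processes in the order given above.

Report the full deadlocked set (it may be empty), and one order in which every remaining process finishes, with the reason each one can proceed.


Deadlocked: J4, J9, J6, J2 and J1.
Key observation: the loop J4 -> J9 -> J6 -> J1 -> J4 blocks itself forever; J2 waits into the deadlock from upstream.
The rest can finish in the order J5, J7, J8.
Walking it through:
  run J5 (it waits on nothing); releases L11 and L15
  run J7 (all its waits — L11 — are resolved); releases L10 and L3
  run J8 (it waits on nothing); releases L5 and L12


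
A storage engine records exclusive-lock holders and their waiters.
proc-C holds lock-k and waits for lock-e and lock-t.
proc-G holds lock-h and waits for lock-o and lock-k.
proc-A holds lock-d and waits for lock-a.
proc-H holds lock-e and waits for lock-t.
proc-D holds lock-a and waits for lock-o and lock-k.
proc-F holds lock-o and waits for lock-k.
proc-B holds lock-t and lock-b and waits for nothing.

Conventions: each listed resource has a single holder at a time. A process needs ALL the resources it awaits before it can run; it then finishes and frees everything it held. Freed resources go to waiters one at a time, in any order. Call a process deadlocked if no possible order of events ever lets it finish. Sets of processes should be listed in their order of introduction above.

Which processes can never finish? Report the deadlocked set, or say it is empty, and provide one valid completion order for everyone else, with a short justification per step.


Nothing here is deadlocked.
Key observation: there is no circular wait here — follow any chain and it reaches a process that is free to run now.
The rest can finish in the order proc-B, proc-H, proc-C, proc-F, proc-D, proc-A, proc-G.
Walking it through:
  proc-B: no waits; runs immediately, freeing lock-t and lock-b
  run proc-H (all its waits — lock-t — are resolved); releases lock-e
  run proc-C (all its waits — lock-e and lock-t — are resolved); releases lock-k
  run proc-F (all its waits — lock-k — are resolved); releases lock-o
  run proc-D (all its waits — lock-o and lock-k — are resolved); releases lock-a
  run proc-A (all its waits — lock-a — are resolved); releases lock-d
  run proc-G (all its waits — lock-o and lock-k — are resolved); releases lock-h


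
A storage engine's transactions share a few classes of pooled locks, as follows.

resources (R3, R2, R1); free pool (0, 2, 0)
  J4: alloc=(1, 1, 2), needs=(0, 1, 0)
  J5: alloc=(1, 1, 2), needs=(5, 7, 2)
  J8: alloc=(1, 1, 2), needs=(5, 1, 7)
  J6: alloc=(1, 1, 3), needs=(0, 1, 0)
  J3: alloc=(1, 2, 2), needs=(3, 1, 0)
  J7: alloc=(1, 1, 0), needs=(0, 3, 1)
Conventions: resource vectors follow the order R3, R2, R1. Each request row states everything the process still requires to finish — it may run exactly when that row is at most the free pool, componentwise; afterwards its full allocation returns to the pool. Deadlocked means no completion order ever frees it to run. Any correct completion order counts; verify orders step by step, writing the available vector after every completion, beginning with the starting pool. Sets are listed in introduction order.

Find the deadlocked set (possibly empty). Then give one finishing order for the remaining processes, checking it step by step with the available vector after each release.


Deadlocked: J5 and J8.
Key observation: even finishing J4, J6, J7, J3 leaves just (4, 7, 7) free — too little R3 for any of the remaining processes.
The rest can finish in the order J4, J6, J7, J3. Walking it through:
  pool = (0, 2, 0)
  J4: need (0, 1, 0) fits (0, 2, 0); releases (1, 1, 2), pool now (1, 3, 2)
  J6: need (0, 1, 0) fits (1, 3, 2); releases (1, 1, 3), pool now (2, 4, 5)
  J7: need (0, 3, 1) fits (2, 4, 5); releases (1, 1, 0), pool now (3, 5, 5)
  J3: need (3, 1, 0) fits (3, 5, 5); releases (1, 2, 2), pool now (4, 7, 7)
None of the blocked processes ever fits:
  blocked: J5 wants (5, 7, 2), pool (4, 7, 7) — not enough R3
  blocked: J8 wants (5, 1, 7), pool (4, 7, 7) — not enough R3


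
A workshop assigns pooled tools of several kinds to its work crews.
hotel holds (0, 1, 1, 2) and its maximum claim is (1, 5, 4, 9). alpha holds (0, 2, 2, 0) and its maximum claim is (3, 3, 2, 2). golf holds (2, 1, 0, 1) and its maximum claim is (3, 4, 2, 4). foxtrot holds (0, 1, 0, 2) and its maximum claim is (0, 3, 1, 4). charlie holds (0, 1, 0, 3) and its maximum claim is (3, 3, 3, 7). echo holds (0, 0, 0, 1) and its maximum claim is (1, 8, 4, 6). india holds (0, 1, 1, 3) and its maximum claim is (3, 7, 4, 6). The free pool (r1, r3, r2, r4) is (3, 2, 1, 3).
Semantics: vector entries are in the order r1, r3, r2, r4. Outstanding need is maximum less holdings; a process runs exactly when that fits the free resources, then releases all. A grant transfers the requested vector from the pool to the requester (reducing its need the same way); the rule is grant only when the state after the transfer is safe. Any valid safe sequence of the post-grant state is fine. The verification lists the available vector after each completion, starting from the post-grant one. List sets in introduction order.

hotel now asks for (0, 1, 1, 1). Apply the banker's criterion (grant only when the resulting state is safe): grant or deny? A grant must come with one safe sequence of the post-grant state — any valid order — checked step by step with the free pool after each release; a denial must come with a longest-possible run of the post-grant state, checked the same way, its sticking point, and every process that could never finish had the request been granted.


DENY: after the grant no complete ordering would exist.
Key observation: after alpha, foxtrot, golf the pool peaks at (5, 5, 2, 5), and each blocked process is short somewhere: hotel on r4; charlie on r2; echo on r3, r2; india on r3, r2.
After a pretend grant, a maximal execution: alpha, foxtrot, golf — then nothing else fits. Step-by-step check:
  pool = (3, 1, 0, 2)
  run alpha (needs (3, 1, 0, 2), free (3, 1, 0, 2)); after release of (0, 2, 2, 0) the pool is (3, 3, 2, 2)
  run foxtrot (needs (0, 2, 1, 2), free (3, 3, 2, 2)); after release of (0, 1, 0, 2) the pool is (3, 4, 2, 4)
  run golf (needs (1, 3, 2, 3), free (3, 4, 2, 4)); after release of (2, 1, 0, 1) the pool is (5, 5, 2, 5)
  blocked: hotel wants (1, 3, 2, 6), pool (5, 5, 2, 5) — not enough r4
  blocked: charlie wants (3, 2, 3, 4), pool (5, 5, 2, 5) — not enough r2
  blocked: echo wants (1, 8, 4, 5), pool (5, 5, 2, 5) — not enough r3 and r2
  blocked: india wants (3, 6, 3, 3), pool (5, 5, 2, 5) — not enough r3 and r2
Had the request been granted, hotel, charlie, echo and india could never finish.


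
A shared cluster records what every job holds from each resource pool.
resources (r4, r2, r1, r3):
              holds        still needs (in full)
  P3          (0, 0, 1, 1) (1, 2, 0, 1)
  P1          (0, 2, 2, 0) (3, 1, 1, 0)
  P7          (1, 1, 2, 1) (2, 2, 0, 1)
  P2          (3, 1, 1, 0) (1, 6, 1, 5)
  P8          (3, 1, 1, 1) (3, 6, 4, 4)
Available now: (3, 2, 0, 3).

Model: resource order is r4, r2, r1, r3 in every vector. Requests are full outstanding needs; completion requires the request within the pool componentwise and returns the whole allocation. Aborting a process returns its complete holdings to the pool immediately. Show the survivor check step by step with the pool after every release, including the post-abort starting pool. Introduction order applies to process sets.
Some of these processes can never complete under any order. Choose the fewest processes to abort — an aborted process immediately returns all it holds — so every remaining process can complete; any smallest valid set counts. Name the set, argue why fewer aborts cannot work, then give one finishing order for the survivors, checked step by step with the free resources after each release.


The answer: abort P8.
Key observation: before aborting P8, P2 was permanently blocked — no order could ever run it; afterwards it completes at step 3.
No smaller set exists: with zero aborts the deadlock remains.
One survivor order: P7, P1, P2, P3. Walking it through (post-abort pool first):
  pool = (6, 3, 1, 4)
  P7 needs (2, 2, 0, 1) <= (6, 3, 1, 4) -> finishes; pool += (1, 1, 2, 1) = (7, 4, 3, 5)
  P1 needs (3, 1, 1, 0) <= (7, 4, 3, 5) -> finishes; pool += (0, 2, 2, 0) = (7, 6, 5, 5)
  P2 needs (1, 6, 1, 5) <= (7, 6, 5, 5) -> finishes; pool += (3, 1, 1, 0) = (10, 7, 6, 5)
  P3 needs (1, 2, 0, 1) <= (10, 7, 6, 5) -> finishes; pool += (0, 0, 1, 1) = (10, 7, 7, 6)


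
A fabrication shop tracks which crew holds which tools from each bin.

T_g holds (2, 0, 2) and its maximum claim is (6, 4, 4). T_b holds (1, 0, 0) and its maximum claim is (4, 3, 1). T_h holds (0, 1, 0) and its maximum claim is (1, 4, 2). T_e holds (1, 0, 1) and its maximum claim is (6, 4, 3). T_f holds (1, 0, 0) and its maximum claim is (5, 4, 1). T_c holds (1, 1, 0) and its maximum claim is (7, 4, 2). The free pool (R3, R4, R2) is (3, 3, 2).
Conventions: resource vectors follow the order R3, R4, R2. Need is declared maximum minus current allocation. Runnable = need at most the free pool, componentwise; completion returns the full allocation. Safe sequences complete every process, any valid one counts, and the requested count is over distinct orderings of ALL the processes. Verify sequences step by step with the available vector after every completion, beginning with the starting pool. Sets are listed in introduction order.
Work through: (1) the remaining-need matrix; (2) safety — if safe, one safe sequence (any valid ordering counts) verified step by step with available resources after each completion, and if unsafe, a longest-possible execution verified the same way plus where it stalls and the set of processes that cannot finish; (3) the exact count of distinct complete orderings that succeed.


(1) Outstanding need per process (order R3, R4, R2):
  T_g: (4, 4, 2)
  T_b: (3, 3, 1)
  T_h: (1, 3, 2)
  T_e: (5, 4, 2)
  T_f: (4, 4, 1)
  T_c: (6, 3, 2)
(2) SAFE. One safe sequence: T_b, T_h, T_g, T_c, T_f, T_e.
Key observation: the order's first zero-slack moment is T_b ((3, 3, 1) needed, (3, 3, 2) free — a requested resource with nothing to spare).
Step-by-step check:
  pool = (3, 3, 2)
  T_b needs (3, 3, 1) <= (3, 3, 2) -> finishes; pool += (1, 0, 0) = (4, 3, 2)
  T_h needs (1, 3, 2) <= (4, 3, 2) -> finishes; pool += (0, 1, 0) = (4, 4, 2)
  T_g needs (4, 4, 2) <= (4, 4, 2) -> finishes; pool += (2, 0, 2) = (6, 4, 4)
  T_c needs (6, 3, 2) <= (6, 4, 4) -> finishes; pool += (1, 1, 0) = (7, 5, 4)
  T_f needs (4, 4, 1) <= (7, 5, 4) -> finishes; pool += (1, 0, 0) = (8, 5, 4)
  T_e needs (5, 4, 2) <= (8, 5, 4) -> finishes; pool += (1, 0, 1) = (9, 5, 5)
(3) Exactly 20 of the possible complete orderings are safe sequences.


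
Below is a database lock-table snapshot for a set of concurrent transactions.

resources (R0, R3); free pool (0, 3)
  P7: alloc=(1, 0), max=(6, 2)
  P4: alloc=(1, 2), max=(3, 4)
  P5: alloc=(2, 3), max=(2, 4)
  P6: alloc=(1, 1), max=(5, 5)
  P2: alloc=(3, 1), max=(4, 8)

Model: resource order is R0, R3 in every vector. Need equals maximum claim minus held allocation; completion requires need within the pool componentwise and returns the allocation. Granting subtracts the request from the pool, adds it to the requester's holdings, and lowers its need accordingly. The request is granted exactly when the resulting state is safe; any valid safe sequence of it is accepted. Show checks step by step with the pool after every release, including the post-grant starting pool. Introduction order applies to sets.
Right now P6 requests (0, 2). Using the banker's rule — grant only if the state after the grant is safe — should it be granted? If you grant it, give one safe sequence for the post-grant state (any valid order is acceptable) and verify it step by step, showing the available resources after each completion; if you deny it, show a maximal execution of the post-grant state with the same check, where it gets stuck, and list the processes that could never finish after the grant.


DENY: after the grant no complete ordering would exist.
Key observation: after P5, P4 the pool peaks at (3, 6), and each blocked process is short somewhere: P7 on R0; P6 on R0; P2 on R3.
On the post-grant state, P5, P4 is a maximal run — nothing extends it. Walking it through:
  pool = (0, 1)
  P5 needs (0, 1) <= (0, 1) -> finishes; pool += (2, 3) = (2, 4)
  P4 needs (2, 2) <= (2, 4) -> finishes; pool += (1, 2) = (3, 6)
  P7 cannot run: need (5, 2) vs free (3, 6) (insufficient R0)
  P6 cannot run: need (4, 2) vs free (3, 6) (insufficient R0)
  P2 cannot run: need (1, 7) vs free (3, 6) (insufficient R3)
Had the request been granted, P7, P6 and P2 could never finish.


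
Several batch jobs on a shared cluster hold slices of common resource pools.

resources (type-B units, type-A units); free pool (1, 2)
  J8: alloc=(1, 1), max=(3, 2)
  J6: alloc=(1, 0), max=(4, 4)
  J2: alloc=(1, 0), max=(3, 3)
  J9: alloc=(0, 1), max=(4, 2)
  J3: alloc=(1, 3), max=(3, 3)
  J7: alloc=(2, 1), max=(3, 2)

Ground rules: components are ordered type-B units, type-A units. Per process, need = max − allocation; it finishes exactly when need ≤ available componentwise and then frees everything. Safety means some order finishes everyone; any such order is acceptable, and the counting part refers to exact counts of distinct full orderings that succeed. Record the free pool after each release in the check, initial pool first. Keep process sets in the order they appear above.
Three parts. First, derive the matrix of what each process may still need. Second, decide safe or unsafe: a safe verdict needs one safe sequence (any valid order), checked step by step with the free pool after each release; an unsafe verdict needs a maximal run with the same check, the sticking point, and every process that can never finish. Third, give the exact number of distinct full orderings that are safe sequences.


(1) Remaining need (order type-B units, type-A units):
  J8: (2, 1)
  J6: (3, 4)
  J2: (2, 3)
  J9: (4, 1)
  J3: (2, 0)
  J7: (1, 1)
(2) SAFE. One safe sequence: J7, J8, J9, J3, J2, J6.
Key observation: J7 marks the first exact bind of the order: its need (1, 1) fits the free (1, 2) with zero slack on a requested resource.
Verifying each step:
  pool = (1, 2)
  run J7 (needs (1, 1), free (1, 2)); after release of (2, 1) the pool is (3, 3)
  run J8 (needs (2, 1), free (3, 3)); after release of (1, 1) the pool is (4, 4)
  run J9 (needs (4, 1), free (4, 4)); after release of (0, 1) the pool is (4, 5)
  run J3 (needs (2, 0), free (4, 5)); after release of (1, 3) the pool is (5, 8)
  run J2 (needs (2, 3), free (5, 8)); after release of (1, 0) the pool is (6, 8)
  run J6 (needs (3, 4), free (6, 8)); after release of (1, 0) the pool is (7, 8)
(3) The exact count: 66 of the possible complete orderings are safe sequences.


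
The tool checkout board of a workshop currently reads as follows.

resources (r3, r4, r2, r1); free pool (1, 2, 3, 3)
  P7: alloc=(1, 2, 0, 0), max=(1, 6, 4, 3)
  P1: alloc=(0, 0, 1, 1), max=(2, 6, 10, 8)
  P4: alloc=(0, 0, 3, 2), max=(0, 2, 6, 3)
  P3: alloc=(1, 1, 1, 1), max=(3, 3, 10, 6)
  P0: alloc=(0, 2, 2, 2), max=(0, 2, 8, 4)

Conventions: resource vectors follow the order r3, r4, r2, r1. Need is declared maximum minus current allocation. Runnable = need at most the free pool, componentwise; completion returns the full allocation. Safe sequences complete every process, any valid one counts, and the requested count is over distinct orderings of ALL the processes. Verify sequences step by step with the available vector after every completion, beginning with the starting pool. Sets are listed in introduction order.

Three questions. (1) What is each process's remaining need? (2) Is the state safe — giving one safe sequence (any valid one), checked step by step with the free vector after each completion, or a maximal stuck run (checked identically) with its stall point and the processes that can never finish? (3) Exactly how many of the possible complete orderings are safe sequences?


(1) Outstanding need per process (order r3, r4, r2, r1):
  P7: (0, 4, 4, 3)
  P1: (2, 6, 9, 7)
  P4: (0, 2, 3, 1)
  P3: (2, 2, 9, 5)
  P0: (0, 0, 6, 2)
(2) UNSAFE.
Key observation: once P4, P0, P7 finish, the pool peaks at (2, 6, 8, 7) — and every remaining process still needs more r2 than that.
The run P4, P0, P7 cannot be extended any further. Verifying each step:
  pool = (1, 2, 3, 3)
  run P4 (needs (0, 2, 3, 1), free (1, 2, 3, 3)); after release of (0, 0, 3, 2) the pool is (1, 2, 6, 5)
  run P0 (needs (0, 0, 6, 2), free (1, 2, 6, 5)); after release of (0, 2, 2, 2) the pool is (1, 4, 8, 7)
  run P7 (needs (0, 4, 4, 3), free (1, 4, 8, 7)); after release of (1, 2, 0, 0) the pool is (2, 6, 8, 7)
  P1 still needs (2, 6, 9, 7) but only (2, 6, 8, 7) is free — short on r2
  P3 still needs (2, 2, 9, 5) but only (2, 6, 8, 7) is free — short on r2
Processes that can never finish: P1 and P3.
(3) The exact count: 0 of the possible complete orderings are safe sequences.


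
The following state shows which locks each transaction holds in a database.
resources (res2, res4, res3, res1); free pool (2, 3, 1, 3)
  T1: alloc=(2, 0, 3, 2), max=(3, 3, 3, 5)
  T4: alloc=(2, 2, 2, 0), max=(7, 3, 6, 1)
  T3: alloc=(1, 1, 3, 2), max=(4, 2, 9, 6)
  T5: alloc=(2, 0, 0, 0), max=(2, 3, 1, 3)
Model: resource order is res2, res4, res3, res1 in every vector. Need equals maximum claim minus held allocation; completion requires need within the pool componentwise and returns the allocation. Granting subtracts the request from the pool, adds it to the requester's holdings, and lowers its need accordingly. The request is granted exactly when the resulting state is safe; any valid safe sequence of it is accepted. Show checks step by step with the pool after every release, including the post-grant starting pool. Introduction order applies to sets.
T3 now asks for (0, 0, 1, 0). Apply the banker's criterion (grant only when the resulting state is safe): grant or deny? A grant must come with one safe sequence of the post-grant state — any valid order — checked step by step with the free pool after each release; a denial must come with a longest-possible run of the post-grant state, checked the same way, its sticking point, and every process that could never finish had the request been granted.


DENY — the pretend-granted state is unsafe.
Key observation: even finishing T1, T5 leaves just (6, 3, 3, 5) free — too little res3 for any of the remaining processes.
After a pretend grant, a maximal execution: T1, T5 — then nothing else fits. Verifying each step:
  pool = (2, 3, 0, 3)
  T1: need (1, 3, 0, 3) fits (2, 3, 0, 3); releases (2, 0, 3, 2), pool now (4, 3, 3, 5)
  T5: need (0, 3, 1, 3) fits (4, 3, 3, 5); releases (2, 0, 0, 0), pool now (6, 3, 3, 5)
  T4 cannot run: need (5, 1, 4, 1) vs free (6, 3, 3, 5) (insufficient res3)
  T3 cannot run: need (3, 1, 5, 4) vs free (6, 3, 3, 5) (insufficient res3)
Post-grant, the permanently blocked set is T4 and T3.


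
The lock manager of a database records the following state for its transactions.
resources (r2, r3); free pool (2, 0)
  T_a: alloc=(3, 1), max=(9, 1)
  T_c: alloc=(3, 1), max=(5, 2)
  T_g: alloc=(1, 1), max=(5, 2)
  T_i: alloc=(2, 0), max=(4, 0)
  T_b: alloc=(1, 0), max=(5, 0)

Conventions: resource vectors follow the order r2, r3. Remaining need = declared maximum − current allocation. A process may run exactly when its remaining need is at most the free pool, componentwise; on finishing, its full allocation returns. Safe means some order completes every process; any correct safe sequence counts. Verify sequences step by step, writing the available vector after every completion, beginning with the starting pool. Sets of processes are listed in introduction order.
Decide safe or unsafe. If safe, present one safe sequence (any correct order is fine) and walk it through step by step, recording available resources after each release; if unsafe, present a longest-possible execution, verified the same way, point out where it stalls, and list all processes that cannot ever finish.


UNSAFE — no complete ordering exists.
Key observation: after T_i, T_b the pool peaks at (5, 0), and each blocked process is short somewhere: T_a on r2; T_c on r3; T_g on r3.
A maximal execution: T_i, T_b — then nothing else fits. Walking it through:
  pool = (2, 0)
  T_i needs (2, 0) <= (2, 0) -> finishes; pool += (2, 0) = (4, 0)
  T_b needs (4, 0) <= (4, 0) -> finishes; pool += (1, 0) = (5, 0)
  T_a still needs (6, 0) but only (5, 0) is free — short on r2
  T_c still needs (2, 1) but only (5, 0) is free — short on r3
  T_g still needs (4, 1) but only (5, 0) is free — short on r3
Permanently blocked: T_a, T_c and T_g.


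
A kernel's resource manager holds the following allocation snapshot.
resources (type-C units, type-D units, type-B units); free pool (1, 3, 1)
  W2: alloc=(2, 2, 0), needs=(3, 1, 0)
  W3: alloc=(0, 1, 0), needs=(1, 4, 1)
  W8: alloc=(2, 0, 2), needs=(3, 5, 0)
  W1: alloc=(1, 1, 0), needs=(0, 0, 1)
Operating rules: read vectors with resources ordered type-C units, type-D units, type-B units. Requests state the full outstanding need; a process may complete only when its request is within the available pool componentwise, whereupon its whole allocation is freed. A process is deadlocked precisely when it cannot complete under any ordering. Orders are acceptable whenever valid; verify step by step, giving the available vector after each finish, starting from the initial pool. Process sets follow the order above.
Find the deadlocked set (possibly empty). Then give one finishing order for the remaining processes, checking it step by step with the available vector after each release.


The deadlocked set is W2 and W8.
Key observation: type-C units is the bottleneck — with W1, W3 done the pool holds (2, 5, 1), short of every remaining need.
One completion order for the rest: W1, W3. Check, step by step:
  pool = (1, 3, 1)
  W1: need (0, 0, 1) fits (1, 3, 1); releases (1, 1, 0), pool now (2, 4, 1)
  W3: need (1, 4, 1) fits (2, 4, 1); releases (0, 1, 0), pool now (2, 5, 1)
The blocked processes can never fit:
  W2 cannot run: need (3, 1, 0) vs free (2, 5, 1) (insufficient type-C units)
  W8 cannot run: need (3, 5, 0) vs free (2, 5, 1) (insufficient type-C units)


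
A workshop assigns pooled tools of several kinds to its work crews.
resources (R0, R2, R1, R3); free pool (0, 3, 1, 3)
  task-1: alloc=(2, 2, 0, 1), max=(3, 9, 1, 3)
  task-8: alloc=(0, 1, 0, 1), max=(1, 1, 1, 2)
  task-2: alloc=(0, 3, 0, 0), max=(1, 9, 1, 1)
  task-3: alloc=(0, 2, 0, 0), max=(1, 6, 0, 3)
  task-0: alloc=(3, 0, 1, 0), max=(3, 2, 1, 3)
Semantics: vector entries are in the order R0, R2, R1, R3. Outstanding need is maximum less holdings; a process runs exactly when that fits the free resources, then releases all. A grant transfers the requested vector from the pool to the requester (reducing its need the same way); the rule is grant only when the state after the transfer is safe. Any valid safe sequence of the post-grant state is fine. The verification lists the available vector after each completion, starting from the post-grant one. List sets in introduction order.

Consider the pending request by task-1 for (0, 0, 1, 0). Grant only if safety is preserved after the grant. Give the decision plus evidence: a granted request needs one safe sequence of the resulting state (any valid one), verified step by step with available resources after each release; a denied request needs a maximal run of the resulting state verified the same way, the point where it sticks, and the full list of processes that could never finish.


GRANT. The post-grant state is safe; one safe sequence: task-0, task-8, task-3, task-2, task-1.
Key observation: with (0, 3, 0, 3) left after the transfer, task-0 can run at once — the state stays safe.
Step-by-step check of the post-grant state:
  pool = (0, 3, 0, 3)
  run task-0 (needs (0, 2, 0, 3), free (0, 3, 0, 3)); after release of (3, 0, 1, 0) the pool is (3, 3, 1, 3)
  run task-8 (needs (1, 0, 1, 1), free (3, 3, 1, 3)); after release of (0, 1, 0, 1) the pool is (3, 4, 1, 4)
  run task-3 (needs (1, 4, 0, 3), free (3, 4, 1, 4)); after release of (0, 2, 0, 0) the pool is (3, 6, 1, 4)
  run task-2 (needs (1, 6, 1, 1), free (3, 6, 1, 4)); after release of (0, 3, 0, 0) the pool is (3, 9, 1, 4)
  run task-1 (needs (1, 7, 0, 2), free (3, 9, 1, 4)); after release of (2, 2, 1, 1) the pool is (5, 11, 2, 5)


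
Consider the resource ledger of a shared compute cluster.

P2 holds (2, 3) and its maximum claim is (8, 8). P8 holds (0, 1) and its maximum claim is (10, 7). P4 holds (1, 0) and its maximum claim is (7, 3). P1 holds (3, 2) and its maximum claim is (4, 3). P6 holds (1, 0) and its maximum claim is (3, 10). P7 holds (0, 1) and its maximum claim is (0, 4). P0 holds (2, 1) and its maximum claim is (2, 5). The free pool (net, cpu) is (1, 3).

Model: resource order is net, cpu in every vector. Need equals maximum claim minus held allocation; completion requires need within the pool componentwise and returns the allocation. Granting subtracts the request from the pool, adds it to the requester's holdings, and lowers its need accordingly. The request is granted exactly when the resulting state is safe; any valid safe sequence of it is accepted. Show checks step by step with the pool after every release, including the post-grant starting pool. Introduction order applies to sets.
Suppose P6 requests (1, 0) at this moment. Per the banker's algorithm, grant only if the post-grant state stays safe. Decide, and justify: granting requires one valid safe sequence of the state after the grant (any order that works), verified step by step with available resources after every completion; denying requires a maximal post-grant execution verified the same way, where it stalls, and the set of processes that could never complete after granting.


DENY: after the grant no complete ordering would exist.
Key observation: after P7, P0, P1 the pool peaks at (5, 7), and each blocked process is short somewhere: P2 on net; P8 on net; P4 on net; P6 on cpu.
On the post-grant state, P7, P0, P1 is a maximal run — nothing extends it. Check, step by step:
  pool = (0, 3)
  P7 needs (0, 3) <= (0, 3) -> finishes; pool += (0, 1) = (0, 4)
  P0 needs (0, 4) <= (0, 4) -> finishes; pool += (2, 1) = (2, 5)
  P1 needs (1, 1) <= (2, 5) -> finishes; pool += (3, 2) = (5, 7)
  blocked: P2 wants (6, 5), pool (5, 7) — not enough net
  blocked: P8 wants (10, 6), pool (5, 7) — not enough net
  blocked: P4 wants (6, 3), pool (5, 7) — not enough net
  blocked: P6 wants (1, 10), pool (5, 7) — not enough cpu
Had the request been granted, P2, P8, P4 and P6 could never finish.


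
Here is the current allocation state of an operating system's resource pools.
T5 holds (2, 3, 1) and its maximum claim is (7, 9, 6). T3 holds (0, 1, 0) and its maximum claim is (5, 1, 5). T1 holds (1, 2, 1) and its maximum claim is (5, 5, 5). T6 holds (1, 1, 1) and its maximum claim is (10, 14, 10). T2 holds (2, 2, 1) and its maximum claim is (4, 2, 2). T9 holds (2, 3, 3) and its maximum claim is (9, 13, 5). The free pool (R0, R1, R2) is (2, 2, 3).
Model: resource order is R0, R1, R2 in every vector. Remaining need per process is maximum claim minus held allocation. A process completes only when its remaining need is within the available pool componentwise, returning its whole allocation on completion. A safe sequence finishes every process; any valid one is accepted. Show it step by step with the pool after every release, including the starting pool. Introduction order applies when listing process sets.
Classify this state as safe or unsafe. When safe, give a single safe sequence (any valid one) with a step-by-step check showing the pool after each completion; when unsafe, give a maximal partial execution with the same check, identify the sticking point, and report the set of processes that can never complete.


SAFE. One safe sequence: T2, T1, T3, T5, T9, T6.
Key observation: at T2 the run first touches a limit — (2, 0, 1) against (2, 2, 3), exact on a resource it actually requests.
Verifying each step:
  pool = (2, 2, 3)
  T2: need (2, 0, 1) fits (2, 2, 3); releases (2, 2, 1), pool now (4, 4, 4)
  T1: need (4, 3, 4) fits (4, 4, 4); releases (1, 2, 1), pool now (5, 6, 5)
  T3: need (5, 0, 5) fits (5, 6, 5); releases (0, 1, 0), pool now (5, 7, 5)
  T5: need (5, 6, 5) fits (5, 7, 5); releases (2, 3, 1), pool now (7, 10, 6)
  T9: need (7, 10, 2) fits (7, 10, 6); releases (2, 3, 3), pool now (9, 13, 9)
  T6: need (9, 13, 9) fits (9, 13, 9); releases (1, 1, 1), pool now (10, 14, 10)
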